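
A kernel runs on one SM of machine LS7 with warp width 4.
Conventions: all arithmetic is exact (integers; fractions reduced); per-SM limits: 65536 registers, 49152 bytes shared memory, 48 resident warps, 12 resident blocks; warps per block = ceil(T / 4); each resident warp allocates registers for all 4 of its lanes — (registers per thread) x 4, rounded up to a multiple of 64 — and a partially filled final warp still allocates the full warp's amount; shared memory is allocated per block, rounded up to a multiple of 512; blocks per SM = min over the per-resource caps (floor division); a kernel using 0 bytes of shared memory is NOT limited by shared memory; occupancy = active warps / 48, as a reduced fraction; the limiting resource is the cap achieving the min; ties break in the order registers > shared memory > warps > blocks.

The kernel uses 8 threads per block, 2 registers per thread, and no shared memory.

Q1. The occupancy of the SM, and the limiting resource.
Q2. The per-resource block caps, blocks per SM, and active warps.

Answer: occupancy 1/2, limited by blocks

registers: 512 blocks
shared memory: no limit (kernel uses none)
warps: 24 blocks
blocks: 12 blocks

Answer: 12 blocks, 24 active warps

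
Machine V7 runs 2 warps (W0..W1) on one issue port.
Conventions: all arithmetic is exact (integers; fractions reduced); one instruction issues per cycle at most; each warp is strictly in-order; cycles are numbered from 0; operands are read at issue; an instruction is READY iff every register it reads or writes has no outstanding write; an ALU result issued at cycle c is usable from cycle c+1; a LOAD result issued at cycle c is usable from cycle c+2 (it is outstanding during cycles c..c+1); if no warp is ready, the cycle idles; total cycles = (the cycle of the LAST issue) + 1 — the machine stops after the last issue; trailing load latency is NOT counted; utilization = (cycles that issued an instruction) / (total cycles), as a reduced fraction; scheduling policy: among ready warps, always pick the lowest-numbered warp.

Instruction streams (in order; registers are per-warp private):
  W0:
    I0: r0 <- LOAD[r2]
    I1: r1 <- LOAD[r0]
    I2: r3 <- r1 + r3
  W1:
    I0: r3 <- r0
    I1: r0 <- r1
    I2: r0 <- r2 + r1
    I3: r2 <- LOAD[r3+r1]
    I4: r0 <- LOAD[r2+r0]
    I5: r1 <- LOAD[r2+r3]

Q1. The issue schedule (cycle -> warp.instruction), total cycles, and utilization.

cycle 0: W0.I0
cycle 1: W1.I0
cycle 2: W0.I1
cycle 3: W1.I1
cycle 4: W0.I2
cycle 5: W1.I2
cycle 6: W1.I3
cycle 7: idle
cycle 8: W1.I4
cycle 9: W1.I5

Answer: 10 cycles, utilization 9/10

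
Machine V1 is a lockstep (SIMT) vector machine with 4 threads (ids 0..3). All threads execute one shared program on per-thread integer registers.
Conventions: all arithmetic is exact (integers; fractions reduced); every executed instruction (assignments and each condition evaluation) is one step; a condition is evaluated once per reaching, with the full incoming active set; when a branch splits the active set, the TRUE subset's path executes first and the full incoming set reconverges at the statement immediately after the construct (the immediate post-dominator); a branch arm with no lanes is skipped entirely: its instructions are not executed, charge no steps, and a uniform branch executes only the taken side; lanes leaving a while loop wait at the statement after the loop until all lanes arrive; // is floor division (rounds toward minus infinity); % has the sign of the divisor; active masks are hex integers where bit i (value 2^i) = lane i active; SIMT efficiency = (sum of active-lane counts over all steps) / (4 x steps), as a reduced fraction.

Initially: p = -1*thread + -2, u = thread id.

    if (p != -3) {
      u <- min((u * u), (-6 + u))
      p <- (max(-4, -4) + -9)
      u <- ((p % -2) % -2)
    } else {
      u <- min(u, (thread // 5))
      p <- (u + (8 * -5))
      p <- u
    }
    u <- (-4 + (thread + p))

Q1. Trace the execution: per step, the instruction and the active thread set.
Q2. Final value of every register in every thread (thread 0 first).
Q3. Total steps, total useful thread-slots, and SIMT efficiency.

step 0: eval (p != -3)               0xf
step 1: u <- min((u * u), (-6 + u))  0xd
step 2: p <- (max(-4, -4) + -9)      0xd
step 3: u <- ((p % -2) % -2)         0xd
step 4: u <- min(u, (thread // 5))   0x2
step 5: p <- (u + (8 * -5))          0x2
step 6: p <- u                       0x2
step 7: u <- (-4 + (thread + p))     0xf

Answer: 8 steps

p: -13,0,-13,-13
u: -17,-3,-15,-14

steps = 8; useful = 20; efficiency = 20/32 = 5/8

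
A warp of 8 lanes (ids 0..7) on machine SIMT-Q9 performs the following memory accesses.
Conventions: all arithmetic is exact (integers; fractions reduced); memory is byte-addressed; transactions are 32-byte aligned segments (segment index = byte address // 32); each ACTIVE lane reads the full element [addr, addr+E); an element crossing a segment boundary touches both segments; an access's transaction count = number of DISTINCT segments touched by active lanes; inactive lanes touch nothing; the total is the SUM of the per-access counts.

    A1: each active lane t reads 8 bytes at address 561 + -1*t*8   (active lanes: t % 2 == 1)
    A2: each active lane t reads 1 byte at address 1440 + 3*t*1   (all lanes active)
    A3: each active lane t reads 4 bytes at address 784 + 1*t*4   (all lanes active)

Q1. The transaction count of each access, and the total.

A1: 3 transactions
A2: 1 transaction
A3: 2 transactions

Answer: 3,1,2; total 6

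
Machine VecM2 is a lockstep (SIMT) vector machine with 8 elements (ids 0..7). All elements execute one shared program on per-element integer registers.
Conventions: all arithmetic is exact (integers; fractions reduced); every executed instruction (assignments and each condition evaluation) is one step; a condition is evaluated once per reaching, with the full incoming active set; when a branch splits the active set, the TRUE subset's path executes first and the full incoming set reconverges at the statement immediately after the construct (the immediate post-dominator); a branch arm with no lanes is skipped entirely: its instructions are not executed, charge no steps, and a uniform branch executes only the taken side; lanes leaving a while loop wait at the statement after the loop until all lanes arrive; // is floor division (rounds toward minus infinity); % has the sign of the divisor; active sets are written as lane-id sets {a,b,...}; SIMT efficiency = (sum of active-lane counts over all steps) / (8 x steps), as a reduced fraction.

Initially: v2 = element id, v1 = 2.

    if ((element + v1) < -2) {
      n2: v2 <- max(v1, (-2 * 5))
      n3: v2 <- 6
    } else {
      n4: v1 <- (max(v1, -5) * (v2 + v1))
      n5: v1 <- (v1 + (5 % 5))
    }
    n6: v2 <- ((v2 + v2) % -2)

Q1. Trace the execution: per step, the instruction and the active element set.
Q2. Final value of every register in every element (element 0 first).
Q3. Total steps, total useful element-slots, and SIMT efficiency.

step 0: eval ((element + v1) < -2)   {0,1,2,3,4,5,6,7}
step 1: v1 <- (max(v1, -5) * (v2 + v1)) {0,1,2,3,4,5,6,7}
step 2: v1 <- (v1 + (5 % 5))         {0,1,2,3,4,5,6,7}
step 3: v2 <- ((v2 + v2) % -2)       {0,1,2,3,4,5,6,7}

Answer: 4 steps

v2: 0,0,0,0,0,0,0,0
v1: 4,6,8,10,12,14,16,18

steps = 4; useful = 32; efficiency = 32/32 = 1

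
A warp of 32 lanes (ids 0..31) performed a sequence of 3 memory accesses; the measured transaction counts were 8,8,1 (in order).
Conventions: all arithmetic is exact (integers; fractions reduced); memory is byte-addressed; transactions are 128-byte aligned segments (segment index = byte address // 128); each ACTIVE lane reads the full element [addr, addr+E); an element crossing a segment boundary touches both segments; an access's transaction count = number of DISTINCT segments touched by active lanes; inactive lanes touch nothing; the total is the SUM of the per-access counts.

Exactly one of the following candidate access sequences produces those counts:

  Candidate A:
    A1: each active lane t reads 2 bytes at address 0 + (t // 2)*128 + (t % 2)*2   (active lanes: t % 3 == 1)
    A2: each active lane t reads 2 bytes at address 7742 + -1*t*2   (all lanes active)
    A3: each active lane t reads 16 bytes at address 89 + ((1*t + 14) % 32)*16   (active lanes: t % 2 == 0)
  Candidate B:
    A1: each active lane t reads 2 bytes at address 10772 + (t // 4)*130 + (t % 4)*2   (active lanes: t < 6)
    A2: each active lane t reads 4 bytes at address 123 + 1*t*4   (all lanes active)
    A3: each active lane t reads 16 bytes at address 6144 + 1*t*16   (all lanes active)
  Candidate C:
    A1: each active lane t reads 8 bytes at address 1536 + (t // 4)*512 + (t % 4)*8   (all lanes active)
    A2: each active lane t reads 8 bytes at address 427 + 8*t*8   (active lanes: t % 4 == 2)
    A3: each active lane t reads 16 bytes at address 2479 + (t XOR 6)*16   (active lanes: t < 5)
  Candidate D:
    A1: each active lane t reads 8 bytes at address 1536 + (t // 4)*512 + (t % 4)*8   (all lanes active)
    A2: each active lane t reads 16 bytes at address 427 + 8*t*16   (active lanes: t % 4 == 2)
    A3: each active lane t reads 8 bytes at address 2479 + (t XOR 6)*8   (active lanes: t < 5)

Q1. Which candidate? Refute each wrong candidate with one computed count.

A: A1 gives 11 transactions, not 8
B: A1 gives 2 transactions, not 8
C: A3 gives 2 transactions, not 1
D: all counts match (8,8,1)

Answer: D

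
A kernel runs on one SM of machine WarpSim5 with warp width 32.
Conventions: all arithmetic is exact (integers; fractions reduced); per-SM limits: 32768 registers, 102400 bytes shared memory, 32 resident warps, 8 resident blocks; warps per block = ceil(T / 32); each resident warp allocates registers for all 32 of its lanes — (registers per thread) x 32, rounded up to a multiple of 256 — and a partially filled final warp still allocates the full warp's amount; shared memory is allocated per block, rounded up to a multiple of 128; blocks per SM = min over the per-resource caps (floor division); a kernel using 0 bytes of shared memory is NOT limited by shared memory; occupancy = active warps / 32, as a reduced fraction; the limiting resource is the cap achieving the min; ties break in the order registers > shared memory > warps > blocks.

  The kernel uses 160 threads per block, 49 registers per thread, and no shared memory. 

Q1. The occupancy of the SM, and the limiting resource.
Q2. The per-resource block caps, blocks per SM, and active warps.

Answer: occupancy 15/32, limited by registers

registers: 3 blocks
shared memory: no limit (kernel uses none)
warps: 6 blocks
blocks: 8 blocks

Answer: 3 blocks, 15 active warps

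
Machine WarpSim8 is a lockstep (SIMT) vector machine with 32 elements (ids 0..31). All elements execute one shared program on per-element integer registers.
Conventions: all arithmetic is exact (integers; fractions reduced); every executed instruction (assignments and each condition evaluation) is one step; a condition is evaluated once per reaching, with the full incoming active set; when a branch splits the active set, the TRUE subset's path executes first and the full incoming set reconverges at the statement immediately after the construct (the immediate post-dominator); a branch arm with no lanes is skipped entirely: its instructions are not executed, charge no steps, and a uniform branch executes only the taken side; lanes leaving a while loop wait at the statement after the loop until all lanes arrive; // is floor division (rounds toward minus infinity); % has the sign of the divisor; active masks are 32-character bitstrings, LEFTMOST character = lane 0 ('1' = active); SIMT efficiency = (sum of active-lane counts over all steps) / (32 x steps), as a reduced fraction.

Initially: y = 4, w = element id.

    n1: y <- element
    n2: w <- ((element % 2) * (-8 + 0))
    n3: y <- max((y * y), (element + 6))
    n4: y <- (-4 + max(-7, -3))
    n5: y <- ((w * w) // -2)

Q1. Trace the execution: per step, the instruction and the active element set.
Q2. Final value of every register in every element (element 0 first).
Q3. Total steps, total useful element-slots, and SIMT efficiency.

step 0: y <- element                 11111111111111111111111111111111
step 1: w <- ((element % 2) * (-8 + 0)) 11111111111111111111111111111111
step 2: y <- max((y * y), (element + 6)) 11111111111111111111111111111111
step 3: y <- (-4 + max(-7, -3))      11111111111111111111111111111111
step 4: y <- ((w * w) // -2)         11111111111111111111111111111111

Answer: 5 steps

y: 0,-32,0,-32,0,-32,0,-32,0,-32,0,-32,0,-32,0,-32,0,-32,0,-32,0,-32,0,-32,0,-32,0,-32,0,-32,0,-32
w: 0,-8,0,-8,0,-8,0,-8,0,-8,0,-8,0,-8,0,-8,0,-8,0,-8,0,-8,0,-8,0,-8,0,-8,0,-8,0,-8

steps = 5; useful = 160; efficiency = 160/160 = 1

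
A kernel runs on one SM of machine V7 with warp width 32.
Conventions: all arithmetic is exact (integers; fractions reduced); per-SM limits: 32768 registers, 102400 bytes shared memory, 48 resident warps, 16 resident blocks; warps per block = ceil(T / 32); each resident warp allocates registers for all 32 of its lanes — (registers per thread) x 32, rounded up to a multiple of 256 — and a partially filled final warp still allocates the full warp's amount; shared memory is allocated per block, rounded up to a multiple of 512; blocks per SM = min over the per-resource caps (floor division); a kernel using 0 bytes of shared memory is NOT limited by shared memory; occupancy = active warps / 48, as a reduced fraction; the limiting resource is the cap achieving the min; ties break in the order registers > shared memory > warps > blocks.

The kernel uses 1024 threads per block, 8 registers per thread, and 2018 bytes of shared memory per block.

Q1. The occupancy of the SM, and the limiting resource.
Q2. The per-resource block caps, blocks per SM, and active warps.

Answer: occupancy 2/3, limited by warps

registers: 4 blocks
shared memory: 50 blocks
warps: 1 block
blocks: 16 blocks

Answer: 1 block, 32 active warps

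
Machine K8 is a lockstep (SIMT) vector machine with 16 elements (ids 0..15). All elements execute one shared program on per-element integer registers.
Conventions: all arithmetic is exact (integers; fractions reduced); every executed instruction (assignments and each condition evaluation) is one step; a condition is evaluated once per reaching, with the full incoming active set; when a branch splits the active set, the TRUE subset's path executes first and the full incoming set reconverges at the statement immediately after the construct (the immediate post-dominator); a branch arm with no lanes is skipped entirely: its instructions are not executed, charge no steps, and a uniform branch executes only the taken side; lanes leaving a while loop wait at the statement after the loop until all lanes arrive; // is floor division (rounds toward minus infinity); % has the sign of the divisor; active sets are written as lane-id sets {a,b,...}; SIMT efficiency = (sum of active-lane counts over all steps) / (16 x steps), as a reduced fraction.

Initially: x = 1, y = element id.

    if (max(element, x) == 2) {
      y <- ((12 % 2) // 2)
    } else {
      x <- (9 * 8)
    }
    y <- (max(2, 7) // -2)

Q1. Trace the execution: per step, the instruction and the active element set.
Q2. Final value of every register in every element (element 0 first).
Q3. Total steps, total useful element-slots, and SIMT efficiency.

step 0: eval (max(element, x) == 2)  {0,1,2,3,4,5,6,7,8,9,10,11,12,13,14,15}
step 1: y <- ((12 % 2) // 2)         {2}
step 2: x <- (9 * 8)                 {0,1,3,4,5,6,7,8,9,10,11,12,13,14,15}
step 3: y <- (max(2, 7) // -2)       {0,1,2,3,4,5,6,7,8,9,10,11,12,13,14,15}

Answer: 4 steps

x: 72,72,1,72,72,72,72,72,72,72,72,72,72,72,72,72
y: -4,-4,-4,-4,-4,-4,-4,-4,-4,-4,-4,-4,-4,-4,-4,-4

steps = 4; useful = 48; efficiency = 48/64 = 3/4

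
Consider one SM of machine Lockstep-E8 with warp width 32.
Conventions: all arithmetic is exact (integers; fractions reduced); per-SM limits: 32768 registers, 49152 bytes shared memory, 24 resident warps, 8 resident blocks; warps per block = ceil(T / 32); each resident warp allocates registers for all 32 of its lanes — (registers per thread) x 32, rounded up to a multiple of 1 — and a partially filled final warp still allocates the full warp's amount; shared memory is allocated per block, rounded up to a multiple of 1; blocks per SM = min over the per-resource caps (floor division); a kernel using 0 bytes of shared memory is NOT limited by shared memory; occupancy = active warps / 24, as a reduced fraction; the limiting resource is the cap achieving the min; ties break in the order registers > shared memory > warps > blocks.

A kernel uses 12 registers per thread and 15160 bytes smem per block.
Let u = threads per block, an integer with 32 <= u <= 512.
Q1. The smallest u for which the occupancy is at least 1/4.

Answer: u = 33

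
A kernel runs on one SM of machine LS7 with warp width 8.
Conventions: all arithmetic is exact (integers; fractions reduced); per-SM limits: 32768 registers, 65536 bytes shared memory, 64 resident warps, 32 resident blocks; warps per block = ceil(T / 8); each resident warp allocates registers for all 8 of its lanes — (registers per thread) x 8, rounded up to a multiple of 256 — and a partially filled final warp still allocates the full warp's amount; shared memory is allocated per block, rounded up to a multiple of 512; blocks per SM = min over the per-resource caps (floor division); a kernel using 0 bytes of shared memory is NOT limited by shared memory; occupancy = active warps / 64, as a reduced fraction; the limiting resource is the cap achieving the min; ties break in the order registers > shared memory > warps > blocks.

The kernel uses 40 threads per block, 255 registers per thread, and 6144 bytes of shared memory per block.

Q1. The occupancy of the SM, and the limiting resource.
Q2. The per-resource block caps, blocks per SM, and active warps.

Answer: occupancy 15/64, limited by registers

registers: 3 blocks
shared memory: 10 blocks
warps: 12 blocks
blocks: 32 blocks

Answer: 3 blocks, 15 active warps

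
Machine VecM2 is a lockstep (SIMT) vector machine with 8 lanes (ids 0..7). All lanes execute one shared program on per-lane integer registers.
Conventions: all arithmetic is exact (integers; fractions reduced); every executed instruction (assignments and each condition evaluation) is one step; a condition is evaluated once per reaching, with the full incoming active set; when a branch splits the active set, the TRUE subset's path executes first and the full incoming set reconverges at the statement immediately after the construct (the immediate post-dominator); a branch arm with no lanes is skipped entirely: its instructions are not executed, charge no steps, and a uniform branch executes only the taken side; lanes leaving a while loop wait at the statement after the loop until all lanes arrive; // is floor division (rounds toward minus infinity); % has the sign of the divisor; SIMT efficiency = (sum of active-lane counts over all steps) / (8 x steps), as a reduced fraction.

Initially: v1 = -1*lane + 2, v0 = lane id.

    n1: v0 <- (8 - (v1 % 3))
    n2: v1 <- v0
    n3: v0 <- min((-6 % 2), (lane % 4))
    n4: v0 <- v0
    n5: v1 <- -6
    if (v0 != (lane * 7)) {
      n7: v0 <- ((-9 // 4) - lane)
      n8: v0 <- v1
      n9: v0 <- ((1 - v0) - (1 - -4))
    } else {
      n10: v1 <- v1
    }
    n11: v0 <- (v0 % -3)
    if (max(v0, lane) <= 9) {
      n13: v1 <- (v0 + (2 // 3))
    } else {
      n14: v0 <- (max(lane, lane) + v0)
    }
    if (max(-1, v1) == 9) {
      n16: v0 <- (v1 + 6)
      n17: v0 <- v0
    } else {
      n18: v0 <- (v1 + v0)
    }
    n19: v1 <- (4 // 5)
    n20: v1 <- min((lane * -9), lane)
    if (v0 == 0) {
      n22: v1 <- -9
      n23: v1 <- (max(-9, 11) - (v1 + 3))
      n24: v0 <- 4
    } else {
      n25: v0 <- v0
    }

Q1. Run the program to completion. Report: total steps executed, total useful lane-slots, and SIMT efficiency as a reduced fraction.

Answer: 22 steps, 144 useful, 9/11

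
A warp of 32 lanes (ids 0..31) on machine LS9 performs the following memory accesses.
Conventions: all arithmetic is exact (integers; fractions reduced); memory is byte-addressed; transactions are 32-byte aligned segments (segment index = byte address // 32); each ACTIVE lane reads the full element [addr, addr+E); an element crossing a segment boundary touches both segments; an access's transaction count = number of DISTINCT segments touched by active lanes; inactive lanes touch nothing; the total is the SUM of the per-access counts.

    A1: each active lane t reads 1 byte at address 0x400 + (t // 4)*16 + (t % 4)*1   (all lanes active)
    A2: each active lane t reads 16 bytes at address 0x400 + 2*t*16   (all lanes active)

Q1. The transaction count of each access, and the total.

A1: 4 transactions
A2: 32 transactions

Answer: 4,32; total 36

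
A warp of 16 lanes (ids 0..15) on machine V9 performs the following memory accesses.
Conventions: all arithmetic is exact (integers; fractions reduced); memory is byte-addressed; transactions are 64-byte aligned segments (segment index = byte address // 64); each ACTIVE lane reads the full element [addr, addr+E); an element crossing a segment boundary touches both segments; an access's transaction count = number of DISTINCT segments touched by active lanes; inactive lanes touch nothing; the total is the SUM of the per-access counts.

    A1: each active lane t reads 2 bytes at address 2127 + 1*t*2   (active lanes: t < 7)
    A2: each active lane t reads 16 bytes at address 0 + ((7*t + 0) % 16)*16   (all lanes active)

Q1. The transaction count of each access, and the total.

A1: 1 transaction
A2: 4 transactions

Answer: 1,4; total 5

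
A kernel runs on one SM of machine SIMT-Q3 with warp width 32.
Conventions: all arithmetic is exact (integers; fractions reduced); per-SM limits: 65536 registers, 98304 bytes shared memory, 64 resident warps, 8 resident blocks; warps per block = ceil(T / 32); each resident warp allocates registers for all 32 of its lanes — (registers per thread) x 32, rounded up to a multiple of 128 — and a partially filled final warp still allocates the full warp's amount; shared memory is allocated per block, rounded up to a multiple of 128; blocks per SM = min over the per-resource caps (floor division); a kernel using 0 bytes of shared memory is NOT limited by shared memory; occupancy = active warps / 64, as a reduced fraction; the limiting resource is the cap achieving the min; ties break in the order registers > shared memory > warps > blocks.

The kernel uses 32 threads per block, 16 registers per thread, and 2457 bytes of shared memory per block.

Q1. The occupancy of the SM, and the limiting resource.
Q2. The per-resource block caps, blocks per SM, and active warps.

Answer: occupancy 1/8, limited by blocks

registers: 128 blocks
shared memory: 38 blocks
warps: 64 blocks
blocks: 8 blocks

Answer: 8 blocks, 8 active warps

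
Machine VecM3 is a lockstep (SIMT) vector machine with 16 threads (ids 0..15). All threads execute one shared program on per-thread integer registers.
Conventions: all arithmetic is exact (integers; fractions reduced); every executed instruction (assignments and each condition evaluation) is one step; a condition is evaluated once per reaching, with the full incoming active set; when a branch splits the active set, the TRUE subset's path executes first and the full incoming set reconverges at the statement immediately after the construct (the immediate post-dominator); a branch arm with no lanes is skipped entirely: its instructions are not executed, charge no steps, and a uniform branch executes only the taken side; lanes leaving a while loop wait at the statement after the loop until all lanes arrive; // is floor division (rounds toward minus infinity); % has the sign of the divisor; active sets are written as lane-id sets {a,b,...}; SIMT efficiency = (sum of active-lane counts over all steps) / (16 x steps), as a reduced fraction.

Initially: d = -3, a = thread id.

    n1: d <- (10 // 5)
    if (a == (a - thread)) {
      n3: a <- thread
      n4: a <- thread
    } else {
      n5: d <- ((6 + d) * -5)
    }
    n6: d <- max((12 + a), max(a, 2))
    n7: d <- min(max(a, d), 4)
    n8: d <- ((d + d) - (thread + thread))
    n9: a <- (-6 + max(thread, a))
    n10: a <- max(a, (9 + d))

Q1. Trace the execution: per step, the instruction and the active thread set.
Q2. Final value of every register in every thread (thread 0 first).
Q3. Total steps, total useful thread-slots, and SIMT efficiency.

step 0: d <- (10 // 5)               {0,1,2,3,4,5,6,7,8,9,10,11,12,13,14,15}
step 1: eval (a == (a - thread))     {0,1,2,3,4,5,6,7,8,9,10,11,12,13,14,15}
step 2: a <- thread                  {0}
step 3: a <- thread                  {0}
step 4: d <- ((6 + d) * -5)          {1,2,3,4,5,6,7,8,9,10,11,12,13,14,15}
step 5: d <- max((12 + a), max(a, 2)) {0,1,2,3,4,5,6,7,8,9,10,11,12,13,14,15}
step 6: d <- min(max(a, d), 4)       {0,1,2,3,4,5,6,7,8,9,10,11,12,13,14,15}
step 7: d <- ((d + d) - (thread + thread)) {0,1,2,3,4,5,6,7,8,9,10,11,12,13,14,15}
step 8: a <- (-6 + max(thread, a))   {0,1,2,3,4,5,6,7,8,9,10,11,12,13,14,15}
step 9: a <- max(a, (9 + d))         {0,1,2,3,4,5,6,7,8,9,10,11,12,13,14,15}

Answer: 10 steps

d: 8,6,4,2,0,-2,-4,-6,-8,-10,-12,-14,-16,-18,-20,-22
a: 17,15,13,11,9,7,5,3,2,3,4,5,6,7,8,9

steps = 10; useful = 129; efficiency = 129/160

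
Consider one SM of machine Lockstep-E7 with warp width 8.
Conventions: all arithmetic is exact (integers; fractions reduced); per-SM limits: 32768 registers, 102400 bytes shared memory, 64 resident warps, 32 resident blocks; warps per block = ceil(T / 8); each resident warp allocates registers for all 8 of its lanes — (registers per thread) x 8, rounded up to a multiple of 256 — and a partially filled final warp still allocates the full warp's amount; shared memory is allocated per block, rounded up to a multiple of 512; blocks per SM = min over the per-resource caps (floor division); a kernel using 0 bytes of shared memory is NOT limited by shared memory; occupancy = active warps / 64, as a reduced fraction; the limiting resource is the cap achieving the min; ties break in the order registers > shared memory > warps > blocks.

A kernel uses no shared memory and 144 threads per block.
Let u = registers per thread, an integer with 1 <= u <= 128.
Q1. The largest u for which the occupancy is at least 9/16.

Answer: u = 96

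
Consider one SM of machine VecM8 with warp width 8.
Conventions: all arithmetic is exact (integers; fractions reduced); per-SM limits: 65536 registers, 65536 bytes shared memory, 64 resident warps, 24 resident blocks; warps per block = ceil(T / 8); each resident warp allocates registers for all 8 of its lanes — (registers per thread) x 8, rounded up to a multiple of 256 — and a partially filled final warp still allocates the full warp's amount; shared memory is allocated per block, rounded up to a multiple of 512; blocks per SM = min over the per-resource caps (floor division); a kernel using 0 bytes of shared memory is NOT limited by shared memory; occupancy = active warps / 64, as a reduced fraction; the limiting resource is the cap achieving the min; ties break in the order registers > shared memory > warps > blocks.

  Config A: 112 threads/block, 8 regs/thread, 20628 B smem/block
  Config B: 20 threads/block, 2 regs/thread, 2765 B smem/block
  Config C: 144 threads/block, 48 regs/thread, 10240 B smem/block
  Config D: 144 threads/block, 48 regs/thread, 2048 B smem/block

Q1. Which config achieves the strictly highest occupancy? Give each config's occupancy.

occupancies: A 21/32, B 63/64, C 27/32, D 27/32

Answer: B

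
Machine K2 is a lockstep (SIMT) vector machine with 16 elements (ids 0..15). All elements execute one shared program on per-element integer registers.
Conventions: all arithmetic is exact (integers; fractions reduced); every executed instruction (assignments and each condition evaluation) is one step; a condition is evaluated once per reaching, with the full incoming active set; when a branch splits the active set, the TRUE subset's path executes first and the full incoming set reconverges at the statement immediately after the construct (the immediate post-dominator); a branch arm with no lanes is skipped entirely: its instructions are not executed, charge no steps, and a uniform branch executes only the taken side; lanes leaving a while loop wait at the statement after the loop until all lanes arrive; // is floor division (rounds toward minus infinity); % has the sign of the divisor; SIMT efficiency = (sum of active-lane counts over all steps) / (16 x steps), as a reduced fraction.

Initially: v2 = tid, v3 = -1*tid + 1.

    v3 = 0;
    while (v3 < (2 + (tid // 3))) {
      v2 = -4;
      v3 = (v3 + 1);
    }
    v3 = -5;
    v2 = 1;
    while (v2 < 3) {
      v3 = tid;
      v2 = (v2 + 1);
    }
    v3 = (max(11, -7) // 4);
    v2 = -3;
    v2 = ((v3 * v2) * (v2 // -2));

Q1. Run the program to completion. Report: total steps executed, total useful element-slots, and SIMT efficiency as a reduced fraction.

Answer: 35 steps, 425 useful, 85/112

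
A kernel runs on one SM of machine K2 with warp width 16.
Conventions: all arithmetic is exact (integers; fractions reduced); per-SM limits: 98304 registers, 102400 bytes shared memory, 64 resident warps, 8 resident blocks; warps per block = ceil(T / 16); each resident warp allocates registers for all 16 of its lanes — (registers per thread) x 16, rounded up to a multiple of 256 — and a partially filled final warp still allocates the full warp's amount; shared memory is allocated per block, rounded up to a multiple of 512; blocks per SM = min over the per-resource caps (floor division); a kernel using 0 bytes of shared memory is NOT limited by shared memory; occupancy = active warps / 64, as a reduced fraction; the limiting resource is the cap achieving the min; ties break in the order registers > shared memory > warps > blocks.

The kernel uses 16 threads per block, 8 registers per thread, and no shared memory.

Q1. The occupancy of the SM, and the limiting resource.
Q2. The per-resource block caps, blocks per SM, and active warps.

Answer: occupancy 1/8, limited by blocks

registers: 384 blocks
shared memory: no limit (kernel uses none)
warps: 64 blocks
blocks: 8 blocks

Answer: 8 blocks, 8 active warps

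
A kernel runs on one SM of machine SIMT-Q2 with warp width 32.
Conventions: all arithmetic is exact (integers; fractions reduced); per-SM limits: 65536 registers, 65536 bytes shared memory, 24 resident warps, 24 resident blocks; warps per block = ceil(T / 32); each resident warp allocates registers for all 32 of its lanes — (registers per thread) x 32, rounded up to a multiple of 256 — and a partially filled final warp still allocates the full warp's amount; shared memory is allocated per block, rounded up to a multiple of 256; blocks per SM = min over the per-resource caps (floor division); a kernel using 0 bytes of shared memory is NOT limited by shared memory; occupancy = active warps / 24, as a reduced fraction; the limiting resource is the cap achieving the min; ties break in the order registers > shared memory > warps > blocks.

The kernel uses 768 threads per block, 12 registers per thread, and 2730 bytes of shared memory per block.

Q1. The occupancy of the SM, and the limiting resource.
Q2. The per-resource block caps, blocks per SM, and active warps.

Answer: occupancy 1, limited by warps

registers: 5 blocks
shared memory: 23 blocks
warps: 1 block
blocks: 24 blocks

Answer: 1 block, 24 active warps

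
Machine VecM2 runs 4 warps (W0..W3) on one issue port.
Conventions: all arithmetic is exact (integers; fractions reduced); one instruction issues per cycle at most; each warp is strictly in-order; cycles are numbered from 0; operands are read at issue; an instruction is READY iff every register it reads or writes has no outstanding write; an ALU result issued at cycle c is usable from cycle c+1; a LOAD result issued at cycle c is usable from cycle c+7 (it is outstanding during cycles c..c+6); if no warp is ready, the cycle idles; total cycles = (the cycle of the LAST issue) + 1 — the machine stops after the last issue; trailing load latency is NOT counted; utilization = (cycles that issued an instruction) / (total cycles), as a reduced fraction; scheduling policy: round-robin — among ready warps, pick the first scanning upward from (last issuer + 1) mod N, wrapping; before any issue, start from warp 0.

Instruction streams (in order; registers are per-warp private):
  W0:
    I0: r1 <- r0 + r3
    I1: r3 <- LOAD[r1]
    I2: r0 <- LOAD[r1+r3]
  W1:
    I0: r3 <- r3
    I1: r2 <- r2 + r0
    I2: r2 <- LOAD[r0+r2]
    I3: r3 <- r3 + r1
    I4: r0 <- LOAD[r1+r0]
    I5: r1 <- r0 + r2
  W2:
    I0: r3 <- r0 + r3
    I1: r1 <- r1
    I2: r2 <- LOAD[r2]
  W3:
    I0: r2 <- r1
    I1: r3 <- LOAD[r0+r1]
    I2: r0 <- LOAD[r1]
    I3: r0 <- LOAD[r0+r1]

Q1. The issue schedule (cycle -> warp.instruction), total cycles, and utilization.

cycle 0: W0.I0
cycle 1: W1.I0
cycle 2: W2.I0
cycle 3: W3.I0
cycle 4: W0.I1
cycle 5: W1.I1
cycle 6: W2.I1
cycle 7: W3.I1
cycle 8: W1.I2
cycle 9: W2.I2
cycle 10: W3.I2
cycle 11: W0.I2
cycle 12: W1.I3
cycle 13: W1.I4
cycle 14: idle
cycle 15: idle
cycle 16: idle
cycle 17: W3.I3
cycle 18: idle
cycle 19: idle
cycle 20: W1.I5

Answer: 21 cycles, utilization 16/21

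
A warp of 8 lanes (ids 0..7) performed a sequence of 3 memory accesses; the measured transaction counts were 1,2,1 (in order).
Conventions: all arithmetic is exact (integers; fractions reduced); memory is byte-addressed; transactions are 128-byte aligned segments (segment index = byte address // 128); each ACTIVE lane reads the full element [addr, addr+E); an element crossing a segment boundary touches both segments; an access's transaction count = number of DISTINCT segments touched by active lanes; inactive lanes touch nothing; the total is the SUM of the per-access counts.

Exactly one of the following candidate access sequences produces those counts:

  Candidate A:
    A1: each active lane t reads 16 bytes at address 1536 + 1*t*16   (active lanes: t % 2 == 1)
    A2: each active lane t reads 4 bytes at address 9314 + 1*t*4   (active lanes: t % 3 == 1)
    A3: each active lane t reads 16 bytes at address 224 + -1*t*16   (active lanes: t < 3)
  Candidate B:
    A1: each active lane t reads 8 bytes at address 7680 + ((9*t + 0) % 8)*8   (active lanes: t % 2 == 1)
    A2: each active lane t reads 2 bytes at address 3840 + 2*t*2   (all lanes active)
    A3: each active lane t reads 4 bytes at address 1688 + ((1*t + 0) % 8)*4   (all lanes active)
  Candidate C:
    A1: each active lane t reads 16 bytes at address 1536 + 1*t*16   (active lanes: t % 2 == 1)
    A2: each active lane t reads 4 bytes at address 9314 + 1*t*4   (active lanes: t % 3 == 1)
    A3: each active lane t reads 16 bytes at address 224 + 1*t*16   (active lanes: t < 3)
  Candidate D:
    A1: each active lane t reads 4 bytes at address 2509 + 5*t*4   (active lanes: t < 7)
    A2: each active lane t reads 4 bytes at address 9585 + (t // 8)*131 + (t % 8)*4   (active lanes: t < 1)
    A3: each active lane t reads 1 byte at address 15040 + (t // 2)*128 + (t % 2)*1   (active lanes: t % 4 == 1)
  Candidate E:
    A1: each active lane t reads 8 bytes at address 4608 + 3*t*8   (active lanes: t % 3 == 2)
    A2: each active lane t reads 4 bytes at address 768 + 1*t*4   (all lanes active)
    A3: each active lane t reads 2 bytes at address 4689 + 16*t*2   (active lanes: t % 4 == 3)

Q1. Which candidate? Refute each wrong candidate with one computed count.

B: A2 gives 1 transaction, not 2
C: A3 gives 2 transactions, not 1
D: A1 gives 2 transactions, not 1
E: A2 gives 1 transaction, not 2
A: all counts match (1,2,1)

Answer: A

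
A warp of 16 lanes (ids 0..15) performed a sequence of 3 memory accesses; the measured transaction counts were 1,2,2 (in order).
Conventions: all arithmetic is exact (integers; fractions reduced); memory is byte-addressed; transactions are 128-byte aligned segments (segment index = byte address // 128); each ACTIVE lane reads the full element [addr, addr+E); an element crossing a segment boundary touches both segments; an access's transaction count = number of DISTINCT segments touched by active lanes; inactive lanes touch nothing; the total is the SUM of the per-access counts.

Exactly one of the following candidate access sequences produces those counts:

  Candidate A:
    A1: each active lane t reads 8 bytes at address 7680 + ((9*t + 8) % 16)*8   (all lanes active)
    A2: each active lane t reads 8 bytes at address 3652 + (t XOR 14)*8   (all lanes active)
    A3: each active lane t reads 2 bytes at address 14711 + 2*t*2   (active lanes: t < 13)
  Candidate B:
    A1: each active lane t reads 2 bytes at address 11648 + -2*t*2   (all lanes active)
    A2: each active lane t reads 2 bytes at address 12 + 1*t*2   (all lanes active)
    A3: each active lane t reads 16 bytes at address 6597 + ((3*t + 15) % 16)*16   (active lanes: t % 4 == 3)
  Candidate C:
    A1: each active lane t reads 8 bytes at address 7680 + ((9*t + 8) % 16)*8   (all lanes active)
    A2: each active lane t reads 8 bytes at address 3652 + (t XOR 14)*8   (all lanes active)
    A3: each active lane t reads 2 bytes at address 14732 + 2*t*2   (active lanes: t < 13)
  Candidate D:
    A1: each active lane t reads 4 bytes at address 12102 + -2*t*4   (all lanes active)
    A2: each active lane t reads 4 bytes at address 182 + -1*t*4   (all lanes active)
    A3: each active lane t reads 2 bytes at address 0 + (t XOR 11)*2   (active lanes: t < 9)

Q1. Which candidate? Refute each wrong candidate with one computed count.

B: A1 gives 2 transactions, not 1
C: A3 gives 1 transaction, not 2
D: A1 gives 2 transactions, not 1
A: all counts match (1,2,2)

Answer: A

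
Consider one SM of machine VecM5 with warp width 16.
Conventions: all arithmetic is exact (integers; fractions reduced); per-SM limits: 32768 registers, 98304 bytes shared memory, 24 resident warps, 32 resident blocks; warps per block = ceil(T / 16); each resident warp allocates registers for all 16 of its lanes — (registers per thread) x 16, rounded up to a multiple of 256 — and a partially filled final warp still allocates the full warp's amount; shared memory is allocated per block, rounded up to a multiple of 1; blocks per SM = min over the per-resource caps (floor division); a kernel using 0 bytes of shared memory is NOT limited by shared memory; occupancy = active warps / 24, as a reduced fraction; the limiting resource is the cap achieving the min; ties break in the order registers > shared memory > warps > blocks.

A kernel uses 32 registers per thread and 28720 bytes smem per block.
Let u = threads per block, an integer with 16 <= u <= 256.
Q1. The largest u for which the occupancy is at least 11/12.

Answer: u = 192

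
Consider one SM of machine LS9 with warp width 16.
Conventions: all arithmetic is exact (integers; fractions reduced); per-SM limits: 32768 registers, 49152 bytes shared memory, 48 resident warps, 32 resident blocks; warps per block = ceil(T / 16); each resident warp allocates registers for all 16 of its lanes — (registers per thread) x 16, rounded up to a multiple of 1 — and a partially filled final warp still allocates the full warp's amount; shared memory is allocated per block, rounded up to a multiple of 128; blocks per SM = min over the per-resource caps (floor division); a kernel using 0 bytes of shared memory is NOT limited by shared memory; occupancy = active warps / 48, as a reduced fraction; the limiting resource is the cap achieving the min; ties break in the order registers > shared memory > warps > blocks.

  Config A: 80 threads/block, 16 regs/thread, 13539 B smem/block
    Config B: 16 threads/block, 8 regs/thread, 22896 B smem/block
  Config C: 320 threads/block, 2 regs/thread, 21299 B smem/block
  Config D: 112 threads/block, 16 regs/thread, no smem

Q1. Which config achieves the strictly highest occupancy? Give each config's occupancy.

occupancies: A 5/16, B 1/24, C 5/6, D 7/8

Answer: D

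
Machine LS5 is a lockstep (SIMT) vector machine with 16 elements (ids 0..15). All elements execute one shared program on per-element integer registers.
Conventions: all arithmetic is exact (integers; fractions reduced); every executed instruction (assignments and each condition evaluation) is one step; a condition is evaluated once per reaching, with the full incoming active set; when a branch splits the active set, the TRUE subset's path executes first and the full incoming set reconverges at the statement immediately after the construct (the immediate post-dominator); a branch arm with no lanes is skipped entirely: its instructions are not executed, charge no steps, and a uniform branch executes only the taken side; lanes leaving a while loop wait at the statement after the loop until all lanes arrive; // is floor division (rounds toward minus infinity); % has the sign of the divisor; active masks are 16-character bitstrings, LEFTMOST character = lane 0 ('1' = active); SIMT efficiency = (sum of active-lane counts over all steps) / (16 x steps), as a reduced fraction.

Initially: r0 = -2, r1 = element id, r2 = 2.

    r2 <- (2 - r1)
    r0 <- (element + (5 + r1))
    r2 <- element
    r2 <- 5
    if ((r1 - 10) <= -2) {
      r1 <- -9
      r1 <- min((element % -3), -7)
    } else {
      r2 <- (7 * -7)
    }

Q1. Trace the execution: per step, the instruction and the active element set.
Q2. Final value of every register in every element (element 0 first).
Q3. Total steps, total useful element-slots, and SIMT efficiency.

step 0: r2 <- (2 - r1)               1111111111111111
step 1: r0 <- (element + (5 + r1))   1111111111111111
step 2: r2 <- element                1111111111111111
step 3: r2 <- 5                      1111111111111111
step 4: eval ((r1 - 10) <= -2)       1111111111111111
step 5: r1 <- -9                     1111111110000000
step 6: r1 <- min((element % -3), -7) 1111111110000000
step 7: r2 <- (7 * -7)               0000000001111111

Answer: 8 steps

r0: 5,7,9,11,13,15,17,19,21,23,25,27,29,31,33,35
r1: -7,-7,-7,-7,-7,-7,-7,-7,-7,9,10,11,12,13,14,15
r2: 5,5,5,5,5,5,5,5,5,-49,-49,-49,-49,-49,-49,-49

steps = 8; useful = 105; efficiency = 105/128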